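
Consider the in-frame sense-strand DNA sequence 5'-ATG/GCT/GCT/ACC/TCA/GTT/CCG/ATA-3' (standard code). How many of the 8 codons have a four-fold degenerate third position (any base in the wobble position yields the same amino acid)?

Codon 1 ATG (Met): third position 1-fold.
Codon 2 GCT (Ala): third position 4-fold.
Codon 3 GCT (Ala): third position 4-fold.
Codon 4 ACC (Thr): third position 4-fold.
Codon 5 TCA (Ser): third position 4-fold.
Codon 6 GTT (Val): third position 4-fold.
Codon 7 CCG (Pro): third position 4-fold.
Codon 8 ATA (Ile): third position 3-fold.
Four-fold degenerate third positions: 6.

6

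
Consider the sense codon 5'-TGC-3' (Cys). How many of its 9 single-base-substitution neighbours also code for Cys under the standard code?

Position 1: none → 0 synonymous.
Position 2: none → 0 synonymous.
Position 3: TGT → 1 synonymous.
Total: 0 + 0 + 1 = 1.

1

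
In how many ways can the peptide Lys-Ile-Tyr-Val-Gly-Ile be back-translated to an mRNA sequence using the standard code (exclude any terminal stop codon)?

Lys: 2 codons.
Ile: 3 codons.
Tyr: 2 codons.
Val: 4 codons.
Gly: 4 codons.
Ile: 3 codons.
2 × 3 × 2 × 4 × 4 × 3 = 576.

576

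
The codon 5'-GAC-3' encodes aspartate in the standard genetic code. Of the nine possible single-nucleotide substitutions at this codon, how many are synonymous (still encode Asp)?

1

Position 1: none → 0 synonymous.
Position 2: none → 0 synonymous.
Position 3: GAU → 1 synonymous.
Total: 0 + 0 + 1 = 1.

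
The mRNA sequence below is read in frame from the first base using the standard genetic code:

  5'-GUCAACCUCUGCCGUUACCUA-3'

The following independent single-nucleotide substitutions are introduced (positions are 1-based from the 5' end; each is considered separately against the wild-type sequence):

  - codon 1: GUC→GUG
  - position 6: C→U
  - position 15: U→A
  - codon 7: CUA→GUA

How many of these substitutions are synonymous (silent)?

3

Codon 1: GUC (Val) → GUG (Val) — synonymous.
Codon 2: AAC (Asn) → AAU (Asn) — synonymous.
Codon 5: CGU (Arg) → CGA (Arg) — synonymous.
Codon 7: CUA (Leu) → GUA (Val) — missense.
Synonymous: 3 of 4.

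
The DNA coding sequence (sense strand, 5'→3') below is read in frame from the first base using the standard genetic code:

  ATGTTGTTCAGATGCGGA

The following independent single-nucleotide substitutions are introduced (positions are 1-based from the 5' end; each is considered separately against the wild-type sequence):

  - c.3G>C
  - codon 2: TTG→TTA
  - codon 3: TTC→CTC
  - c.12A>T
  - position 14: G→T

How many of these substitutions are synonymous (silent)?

Codon 1: ATG (Met) → ATC (Ile) — missense.
Codon 2: TTG (Leu) → TTA (Leu) — synonymous.
Codon 3: TTC (Phe) → CTC (Leu) — missense.
Codon 4: AGA (Arg) → AGT (Ser) — missense.
Codon 5: TGC (Cys) → TTC (Phe) — missense.
Synonymous: 1 of 5.

1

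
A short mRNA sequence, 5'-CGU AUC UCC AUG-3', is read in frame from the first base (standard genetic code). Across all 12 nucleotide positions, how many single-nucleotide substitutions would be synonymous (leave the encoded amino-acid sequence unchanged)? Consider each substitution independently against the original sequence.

8

Codon 1 (CGU, Arg): 3 synonymous substitutions.
Codon 2 (AUC, Ile): 2 synonymous substitutions.
Codon 3 (UCC, Ser): 3 synonymous substitutions.
Codon 4 (AUG, Met): 0 synonymous substitutions.
Total: 3 + 2 + 3 + 0 = 8.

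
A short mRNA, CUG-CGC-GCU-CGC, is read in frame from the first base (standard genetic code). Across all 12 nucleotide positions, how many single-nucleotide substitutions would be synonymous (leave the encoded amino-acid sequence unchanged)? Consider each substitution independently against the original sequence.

13

Codon 1 (CUG, Leu): 4 synonymous substitutions.
Codon 2 (CGC, Arg): 3 synonymous substitutions.
Codon 3 (GCU, Ala): 3 synonymous substitutions.
Codon 4 (CGC, Arg): 3 synonymous substitutions.
Total: 4 + 3 + 3 + 3 = 13.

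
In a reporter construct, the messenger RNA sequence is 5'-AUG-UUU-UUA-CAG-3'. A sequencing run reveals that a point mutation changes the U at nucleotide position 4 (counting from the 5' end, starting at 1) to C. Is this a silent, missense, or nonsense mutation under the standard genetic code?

missense

Position 4 falls in codon 2: UUU → Phe.
After the substitution the codon is CUU → Leu.
Phe ≠ Leu, so this is a missense mutation.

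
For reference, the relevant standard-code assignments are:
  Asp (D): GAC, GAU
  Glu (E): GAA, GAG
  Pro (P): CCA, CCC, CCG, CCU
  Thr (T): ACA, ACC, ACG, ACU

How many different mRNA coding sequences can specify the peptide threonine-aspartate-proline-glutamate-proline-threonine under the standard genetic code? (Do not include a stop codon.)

Thr: 4 codons.
Asp: 2 codons.
Pro: 4 codons.
Glu: 2 codons.
Pro: 4 codons.
Thr: 4 codons.
4 × 2 × 4 × 2 × 4 × 4 = 1024.

1024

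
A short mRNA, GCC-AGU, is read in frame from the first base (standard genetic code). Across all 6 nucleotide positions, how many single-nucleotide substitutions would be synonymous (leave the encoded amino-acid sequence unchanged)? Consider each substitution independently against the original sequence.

4

Codon 1 (GCC, Ala): 3 synonymous substitutions.
Codon 2 (AGU, Ser): 1 synonymous substitution.
Total: 3 + 1 = 4.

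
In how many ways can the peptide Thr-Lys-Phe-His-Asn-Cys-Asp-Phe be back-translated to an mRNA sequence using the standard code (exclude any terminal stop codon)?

512

Thr: 4 codons.
Lys: 2 codons.
Phe: 2 codons.
His: 2 codons.
Asn: 2 codons.
Cys: 2 codons.
Asp: 2 codons.
Phe: 2 codons.
4 × 2 × 2 × 2 × 2 × 2 × 2 × 2 = 512.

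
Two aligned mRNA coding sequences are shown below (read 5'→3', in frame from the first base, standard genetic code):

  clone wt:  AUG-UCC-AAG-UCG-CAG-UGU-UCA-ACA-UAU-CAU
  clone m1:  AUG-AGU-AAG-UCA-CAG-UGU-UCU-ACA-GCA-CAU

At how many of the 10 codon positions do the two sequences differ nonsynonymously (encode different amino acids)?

1

Codon 1: AUG Met / AUG Met — identical.
Codon 2: UCC Ser / AGU Ser — synonymous.
Codon 3: AAG Lys / AAG Lys — identical.
Codon 4: UCG Ser / UCA Ser — synonymous.
Codon 5: CAG Gln / CAG Gln — identical.
Codon 6: UGU Cys / UGU Cys — identical.
Codon 7: UCA Ser / UCU Ser — synonymous.
Codon 8: ACA Thr / ACA Thr — identical.
Codon 9: UAU Tyr / GCA Ala — nonsynonymous.
Codon 10: CAU His / CAU His — identical.
Nonsynonymous differences: 1.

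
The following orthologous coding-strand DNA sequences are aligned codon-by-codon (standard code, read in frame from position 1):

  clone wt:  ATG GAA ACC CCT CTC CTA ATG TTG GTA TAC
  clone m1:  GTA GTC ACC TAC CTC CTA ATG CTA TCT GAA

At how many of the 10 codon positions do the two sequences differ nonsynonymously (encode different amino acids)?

Codon 1: ATG Met / GTA Val — nonsynonymous.
Codon 2: GAA Glu / GTC Val — nonsynonymous.
Codon 3: ACC Thr / ACC Thr — identical.
Codon 4: CCT Pro / TAC Tyr — nonsynonymous.
Codon 5: CTC Leu / CTC Leu — identical.
Codon 6: CTA Leu / CTA Leu — identical.
Codon 7: ATG Met / ATG Met — identical.
Codon 8: TTG Leu / CTA Leu — synonymous.
Codon 9: GTA Val / TCT Ser — nonsynonymous.
Codon 10: TAC Tyr / GAA Glu — nonsynonymous.
Nonsynonymous differences: 5.

5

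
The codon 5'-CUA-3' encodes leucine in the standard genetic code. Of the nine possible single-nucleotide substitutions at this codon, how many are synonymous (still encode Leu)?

Position 1: UUA → 1 synonymous.
Position 2: none → 0 synonymous.
Position 3: CUU, CUC, CUG → 3 synonymous.
Total: 1 + 0 + 3 = 4.

4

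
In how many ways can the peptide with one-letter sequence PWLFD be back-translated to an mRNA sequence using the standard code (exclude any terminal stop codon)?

Pro: 4 codons.
Trp: 1 codon.
Leu: 6 codons.
Phe: 2 codons.
Asp: 2 codons.
4 × 1 × 6 × 2 × 2 = 96.

96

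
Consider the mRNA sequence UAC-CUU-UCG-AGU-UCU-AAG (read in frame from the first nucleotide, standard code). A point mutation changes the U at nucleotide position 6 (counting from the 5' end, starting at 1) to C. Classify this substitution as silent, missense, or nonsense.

Position 6 falls in codon 2: CUU → Leu.
After the substitution the codon is CUC → Leu.
Both encode Leu, so the change is synonymous.

silent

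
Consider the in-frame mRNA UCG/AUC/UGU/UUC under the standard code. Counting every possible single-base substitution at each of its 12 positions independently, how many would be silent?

7

Codon 1 (UCG, Ser): 3 synonymous substitutions.
Codon 2 (AUC, Ile): 2 synonymous substitutions.
Codon 3 (UGU, Cys): 1 synonymous substitution.
Codon 4 (UUC, Phe): 1 synonymous substitution.
Total: 3 + 2 + 1 + 1 = 7.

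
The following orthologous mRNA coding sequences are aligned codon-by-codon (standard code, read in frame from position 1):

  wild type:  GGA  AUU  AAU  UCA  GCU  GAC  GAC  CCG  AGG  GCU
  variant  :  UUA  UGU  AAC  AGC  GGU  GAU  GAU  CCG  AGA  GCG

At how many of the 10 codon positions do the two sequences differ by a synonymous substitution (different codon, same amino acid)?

Codon 1: GGA Gly / UUA Leu — nonsynonymous.
Codon 2: AUU Ile / UGU Cys — nonsynonymous.
Codon 3: AAU Asn / AAC Asn — synonymous.
Codon 4: UCA Ser / AGC Ser — synonymous.
Codon 5: GCU Ala / GGU Gly — nonsynonymous.
Codon 6: GAC Asp / GAU Asp — synonymous.
Codon 7: GAC Asp / GAU Asp — synonymous.
Codon 8: CCG Pro / CCG Pro — identical.
Codon 9: AGG Arg / AGA Arg — synonymous.
Codon 10: GCU Ala / GCG Ala — synonymous.
Synonymous differences: 6.

6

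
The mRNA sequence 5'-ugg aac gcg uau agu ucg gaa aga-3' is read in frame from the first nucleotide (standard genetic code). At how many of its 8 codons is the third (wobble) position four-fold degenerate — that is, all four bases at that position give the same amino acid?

Codon 1 UGG (Trp): third position 1-fold.
Codon 2 AAC (Asn): third position 2-fold.
Codon 3 GCG (Ala): third position 4-fold.
Codon 4 UAU (Tyr): third position 2-fold.
Codon 5 AGU (Ser): third position 2-fold.
Codon 6 UCG (Ser): third position 4-fold.
Codon 7 GAA (Glu): third position 2-fold.
Codon 8 AGA (Arg): third position 2-fold.
Four-fold degenerate third positions: 2.

2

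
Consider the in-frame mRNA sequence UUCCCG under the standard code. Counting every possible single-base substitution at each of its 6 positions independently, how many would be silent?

Codon 1 (UUC, Phe): 1 synonymous substitution.
Codon 2 (CCG, Pro): 3 synonymous substitutions.
Total: 1 + 3 = 4.

4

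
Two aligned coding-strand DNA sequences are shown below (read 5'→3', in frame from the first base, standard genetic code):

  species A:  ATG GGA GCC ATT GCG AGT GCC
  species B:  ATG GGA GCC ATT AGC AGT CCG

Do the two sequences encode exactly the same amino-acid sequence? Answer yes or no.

no

Codon 1: ATG Met / ATG Met — identical.
Codon 2: GGA Gly / GGA Gly — identical.
Codon 3: GCC Ala / GCC Ala — identical.
Codon 4: ATT Ile / ATT Ile — identical.
Codon 5: GCG Ala / AGC Ser — nonsynonymous.
Codon 6: AGT Ser / AGT Ser — identical.
Codon 7: GCC Ala / CCG Pro — nonsynonymous.
Nonsynonymous differences: 2 → different protein.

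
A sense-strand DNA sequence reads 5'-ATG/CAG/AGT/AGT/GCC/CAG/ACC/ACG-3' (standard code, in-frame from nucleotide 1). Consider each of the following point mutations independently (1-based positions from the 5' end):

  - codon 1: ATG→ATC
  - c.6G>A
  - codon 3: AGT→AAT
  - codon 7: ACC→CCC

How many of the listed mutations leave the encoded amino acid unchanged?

Codon 1: ATG (Met) → ATC (Ile) — missense.
Codon 2: CAG (Gln) → CAA (Gln) — synonymous.
Codon 3: AGT (Ser) → AAT (Asn) — missense.
Codon 7: ACC (Thr) → CCC (Pro) — missense.
Synonymous: 1 of 4.

1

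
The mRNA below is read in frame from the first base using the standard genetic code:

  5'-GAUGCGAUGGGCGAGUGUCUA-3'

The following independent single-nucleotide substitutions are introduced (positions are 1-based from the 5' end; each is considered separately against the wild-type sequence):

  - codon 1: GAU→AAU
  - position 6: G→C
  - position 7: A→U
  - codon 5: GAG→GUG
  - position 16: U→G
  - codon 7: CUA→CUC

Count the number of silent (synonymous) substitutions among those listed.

2

Codon 1: GAU (Asp) → AAU (Asn) — missense.
Codon 2: GCG (Ala) → GCC (Ala) — synonymous.
Codon 3: AUG (Met) → UUG (Leu) — missense.
Codon 5: GAG (Glu) → GUG (Val) — missense.
Codon 6: UGU (Cys) → GGU (Gly) — missense.
Codon 7: CUA (Leu) → CUC (Leu) — synonymous.
Synonymous: 2 of 6.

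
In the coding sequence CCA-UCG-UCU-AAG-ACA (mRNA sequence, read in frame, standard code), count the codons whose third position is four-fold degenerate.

4

Codon 1 CCA (Pro): third position 4-fold.
Codon 2 UCG (Ser): third position 4-fold.
Codon 3 UCU (Ser): third position 4-fold.
Codon 4 AAG (Lys): third position 2-fold.
Codon 5 ACA (Thr): third position 4-fold.
Four-fold degenerate third positions: 4.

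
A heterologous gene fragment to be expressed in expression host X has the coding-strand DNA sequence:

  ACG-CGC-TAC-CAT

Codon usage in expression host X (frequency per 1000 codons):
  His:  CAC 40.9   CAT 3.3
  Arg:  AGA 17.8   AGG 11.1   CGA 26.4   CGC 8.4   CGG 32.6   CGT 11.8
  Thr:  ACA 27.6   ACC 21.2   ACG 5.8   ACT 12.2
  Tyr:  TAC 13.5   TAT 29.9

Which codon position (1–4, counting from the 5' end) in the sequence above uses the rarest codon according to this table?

4

Codon 1 ACG (Thr): 5.8 per 1000.
Codon 2 CGC (Arg): 8.4 per 1000.
Codon 3 TAC (Tyr): 13.5 per 1000.
Codon 4 CAT (His): 3.3 per 1000.
Lowest frequency is 3.3 at codon 4.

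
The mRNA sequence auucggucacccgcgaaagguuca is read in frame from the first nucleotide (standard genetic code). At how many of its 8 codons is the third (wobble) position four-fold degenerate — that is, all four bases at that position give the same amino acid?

Codon 1 AUU (Ile): third position 3-fold.
Codon 2 CGG (Arg): third position 4-fold.
Codon 3 UCA (Ser): third position 4-fold.
Codon 4 CCC (Pro): third position 4-fold.
Codon 5 GCG (Ala): third position 4-fold.
Codon 6 AAA (Lys): third position 2-fold.
Codon 7 GGU (Gly): third position 4-fold.
Codon 8 UCA (Ser): third position 4-fold.
Four-fold degenerate third positions: 6.

6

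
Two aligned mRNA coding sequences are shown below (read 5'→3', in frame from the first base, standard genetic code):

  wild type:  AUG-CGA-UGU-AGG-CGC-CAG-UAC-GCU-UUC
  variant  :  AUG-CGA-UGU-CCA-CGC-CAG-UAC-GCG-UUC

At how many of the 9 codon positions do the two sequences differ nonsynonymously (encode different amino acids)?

1

Codon 1: AUG Met / AUG Met — identical.
Codon 2: CGA Arg / CGA Arg — identical.
Codon 3: UGU Cys / UGU Cys — identical.
Codon 4: AGG Arg / CCA Pro — nonsynonymous.
Codon 5: CGC Arg / CGC Arg — identical.
Codon 6: CAG Gln / CAG Gln — identical.
Codon 7: UAC Tyr / UAC Tyr — identical.
Codon 8: GCU Ala / GCG Ala — synonymous.
Codon 9: UUC Phe / UUC Phe — identical.
Nonsynonymous differences: 1.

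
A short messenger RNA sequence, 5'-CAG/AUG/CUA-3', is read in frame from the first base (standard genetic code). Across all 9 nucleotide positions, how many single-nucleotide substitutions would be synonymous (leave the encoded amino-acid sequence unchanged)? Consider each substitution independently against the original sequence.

Codon 1 (CAG, Gln): 1 synonymous substitution.
Codon 2 (AUG, Met): 0 synonymous substitutions.
Codon 3 (CUA, Leu): 4 synonymous substitutions.
Total: 1 + 0 + 4 = 5.

5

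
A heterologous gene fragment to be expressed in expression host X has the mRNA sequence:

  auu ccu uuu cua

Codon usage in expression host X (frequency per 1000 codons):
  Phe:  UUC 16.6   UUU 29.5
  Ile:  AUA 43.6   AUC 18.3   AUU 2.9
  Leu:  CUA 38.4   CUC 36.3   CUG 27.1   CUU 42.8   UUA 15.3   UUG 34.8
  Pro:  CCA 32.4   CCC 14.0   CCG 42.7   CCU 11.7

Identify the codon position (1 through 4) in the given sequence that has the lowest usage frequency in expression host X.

1

Codon 1 AUU (Ile): 2.9 per 1000.
Codon 2 CCU (Pro): 11.7 per 1000.
Codon 3 UUU (Phe): 29.5 per 1000.
Codon 4 CUA (Leu): 38.4 per 1000.
Lowest frequency is 2.9 at codon 1.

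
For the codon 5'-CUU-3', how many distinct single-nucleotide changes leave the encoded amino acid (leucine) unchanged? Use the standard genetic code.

Position 1: none → 0 synonymous.
Position 2: none → 0 synonymous.
Position 3: CUC, CUA, CUG → 3 synonymous.
Total: 0 + 0 + 3 = 3.

3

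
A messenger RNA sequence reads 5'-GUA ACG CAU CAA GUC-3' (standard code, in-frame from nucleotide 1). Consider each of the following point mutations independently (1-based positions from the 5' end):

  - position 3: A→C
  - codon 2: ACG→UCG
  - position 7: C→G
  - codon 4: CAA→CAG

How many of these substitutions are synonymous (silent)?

Codon 1: GUA (Val) → GUC (Val) — synonymous.
Codon 2: ACG (Thr) → UCG (Ser) — missense.
Codon 3: CAU (His) → GAU (Asp) — missense.
Codon 4: CAA (Gln) → CAG (Gln) — synonymous.
Synonymous: 2 of 4.

2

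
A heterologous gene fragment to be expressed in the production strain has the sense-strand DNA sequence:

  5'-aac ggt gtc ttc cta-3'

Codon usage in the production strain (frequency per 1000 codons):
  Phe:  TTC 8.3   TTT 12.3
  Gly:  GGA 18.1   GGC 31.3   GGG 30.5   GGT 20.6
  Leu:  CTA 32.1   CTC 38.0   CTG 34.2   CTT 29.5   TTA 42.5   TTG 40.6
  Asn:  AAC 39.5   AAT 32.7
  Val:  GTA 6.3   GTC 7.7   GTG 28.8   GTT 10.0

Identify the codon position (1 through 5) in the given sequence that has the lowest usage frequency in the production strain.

3

Codon 1 AAC (Asn): 39.5 per 1000.
Codon 2 GGT (Gly): 20.6 per 1000.
Codon 3 GTC (Val): 7.7 per 1000.
Codon 4 TTC (Phe): 8.3 per 1000.
Codon 5 CTA (Leu): 32.1 per 1000.
Lowest frequency is 7.7 at codon 3.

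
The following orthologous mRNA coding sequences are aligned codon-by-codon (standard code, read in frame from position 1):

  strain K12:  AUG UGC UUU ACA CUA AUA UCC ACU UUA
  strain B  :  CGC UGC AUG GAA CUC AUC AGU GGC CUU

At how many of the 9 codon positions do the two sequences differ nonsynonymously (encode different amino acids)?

Codon 1: AUG Met / CGC Arg — nonsynonymous.
Codon 2: UGC Cys / UGC Cys — identical.
Codon 3: UUU Phe / AUG Met — nonsynonymous.
Codon 4: ACA Thr / GAA Glu — nonsynonymous.
Codon 5: CUA Leu / CUC Leu — synonymous.
Codon 6: AUA Ile / AUC Ile — synonymous.
Codon 7: UCC Ser / AGU Ser — synonymous.
Codon 8: ACU Thr / GGC Gly — nonsynonymous.
Codon 9: UUA Leu / CUU Leu — synonymous.
Nonsynonymous differences: 4.

4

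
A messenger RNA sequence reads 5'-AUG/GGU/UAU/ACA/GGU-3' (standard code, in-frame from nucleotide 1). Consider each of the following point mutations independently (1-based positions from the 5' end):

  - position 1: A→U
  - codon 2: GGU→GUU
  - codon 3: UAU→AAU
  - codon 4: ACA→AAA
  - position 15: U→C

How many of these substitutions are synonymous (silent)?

1

Codon 1: AUG (Met) → UUG (Leu) — missense.
Codon 2: GGU (Gly) → GUU (Val) — missense.
Codon 3: UAU (Tyr) → AAU (Asn) — missense.
Codon 4: ACA (Thr) → AAA (Lys) — missense.
Codon 5: GGU (Gly) → GGC (Gly) — synonymous.
Synonymous: 1 of 5.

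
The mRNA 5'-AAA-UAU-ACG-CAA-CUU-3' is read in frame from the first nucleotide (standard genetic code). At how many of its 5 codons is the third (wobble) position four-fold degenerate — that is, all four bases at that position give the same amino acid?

Codon 1 AAA (Lys): third position 2-fold.
Codon 2 UAU (Tyr): third position 2-fold.
Codon 3 ACG (Thr): third position 4-fold.
Codon 4 CAA (Gln): third position 2-fold.
Codon 5 CUU (Leu): third position 4-fold.
Four-fold degenerate third positions: 2.

2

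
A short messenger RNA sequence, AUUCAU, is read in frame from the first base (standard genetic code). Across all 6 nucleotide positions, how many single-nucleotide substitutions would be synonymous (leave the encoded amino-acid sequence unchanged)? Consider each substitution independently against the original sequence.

Codon 1 (AUU, Ile): 2 synonymous substitutions.
Codon 2 (CAU, His): 1 synonymous substitution.
Total: 2 + 1 = 3.

3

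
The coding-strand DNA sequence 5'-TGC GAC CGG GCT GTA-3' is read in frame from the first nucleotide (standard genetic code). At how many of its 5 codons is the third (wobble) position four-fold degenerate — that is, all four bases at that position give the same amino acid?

3

Codon 1 TGC (Cys): third position 2-fold.
Codon 2 GAC (Asp): third position 2-fold.
Codon 3 CGG (Arg): third position 4-fold.
Codon 4 GCT (Ala): third position 4-fold.
Codon 5 GTA (Val): third position 4-fold.
Four-fold degenerate third positions: 3.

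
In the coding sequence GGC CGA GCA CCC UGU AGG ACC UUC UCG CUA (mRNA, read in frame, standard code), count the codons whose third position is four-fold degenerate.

Codon 1 GGC (Gly): third position 4-fold.
Codon 2 CGA (Arg): third position 4-fold.
Codon 3 GCA (Ala): third position 4-fold.
Codon 4 CCC (Pro): third position 4-fold.
Codon 5 UGU (Cys): third position 2-fold.
Codon 6 AGG (Arg): third position 2-fold.
Codon 7 ACC (Thr): third position 4-fold.
Codon 8 UUC (Phe): third position 2-fold.
Codon 9 UCG (Ser): third position 4-fold.
Codon 10 CUA (Leu): third position 4-fold.
Four-fold degenerate third positions: 7.

7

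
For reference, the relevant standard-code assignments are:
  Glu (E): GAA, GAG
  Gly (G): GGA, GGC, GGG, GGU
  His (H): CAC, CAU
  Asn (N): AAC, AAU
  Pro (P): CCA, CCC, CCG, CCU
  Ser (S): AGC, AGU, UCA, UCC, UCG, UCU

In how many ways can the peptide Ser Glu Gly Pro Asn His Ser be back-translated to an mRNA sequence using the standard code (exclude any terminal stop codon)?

4608

Ser: 6 codons.
Glu: 2 codons.
Gly: 4 codons.
Pro: 4 codons.
Asn: 2 codons.
His: 2 codons.
Ser: 6 codons.
6 × 2 × 4 × 4 × 2 × 2 × 6 = 4608.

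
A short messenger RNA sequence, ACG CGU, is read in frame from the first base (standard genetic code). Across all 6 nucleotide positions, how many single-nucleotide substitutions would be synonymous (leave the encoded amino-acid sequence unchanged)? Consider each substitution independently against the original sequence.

Codon 1 (ACG, Thr): 3 synonymous substitutions.
Codon 2 (CGU, Arg): 3 synonymous substitutions.
Total: 3 + 3 = 6.

6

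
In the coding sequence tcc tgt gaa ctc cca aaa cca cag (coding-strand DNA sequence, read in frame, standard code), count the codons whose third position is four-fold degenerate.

Codon 1 TCC (Ser): third position 4-fold.
Codon 2 TGT (Cys): third position 2-fold.
Codon 3 GAA (Glu): third position 2-fold.
Codon 4 CTC (Leu): third position 4-fold.
Codon 5 CCA (Pro): third position 4-fold.
Codon 6 AAA (Lys): third position 2-fold.
Codon 7 CCA (Pro): third position 4-fold.
Codon 8 CAG (Gln): third position 2-fold.
Four-fold degenerate third positions: 4.

4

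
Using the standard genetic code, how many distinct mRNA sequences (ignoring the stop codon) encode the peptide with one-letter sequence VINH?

48

Val: 4 codons.
Ile: 3 codons.
Asn: 2 codons.
His: 2 codons.
4 × 3 × 2 × 2 = 48.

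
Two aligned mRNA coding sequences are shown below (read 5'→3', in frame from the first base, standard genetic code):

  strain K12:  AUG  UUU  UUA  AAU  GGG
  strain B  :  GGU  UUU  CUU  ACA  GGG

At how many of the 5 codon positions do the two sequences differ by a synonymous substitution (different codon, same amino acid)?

1

Codon 1: AUG Met / GGU Gly — nonsynonymous.
Codon 2: UUU Phe / UUU Phe — identical.
Codon 3: UUA Leu / CUU Leu — synonymous.
Codon 4: AAU Asn / ACA Thr — nonsynonymous.
Codon 5: GGG Gly / GGG Gly — identical.
Synonymous differences: 1.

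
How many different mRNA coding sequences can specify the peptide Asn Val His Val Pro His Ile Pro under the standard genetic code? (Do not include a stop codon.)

Asn: 2 codons.
Val: 4 codons.
His: 2 codons.
Val: 4 codons.
Pro: 4 codons.
His: 2 codons.
Ile: 3 codons.
Pro: 4 codons.
2 × 4 × 2 × 4 × 4 × 2 × 3 × 4 = 6144.

6144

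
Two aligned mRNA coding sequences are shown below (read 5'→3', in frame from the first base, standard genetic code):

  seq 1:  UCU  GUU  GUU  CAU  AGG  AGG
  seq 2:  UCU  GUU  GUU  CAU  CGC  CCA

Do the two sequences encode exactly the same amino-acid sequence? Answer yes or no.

no

Codon 1: UCU Ser / UCU Ser — identical.
Codon 2: GUU Val / GUU Val — identical.
Codon 3: GUU Val / GUU Val — identical.
Codon 4: CAU His / CAU His — identical.
Codon 5: AGG Arg / CGC Arg — synonymous.
Codon 6: AGG Arg / CCA Pro — nonsynonymous.
Nonsynonymous differences: 1 → different protein.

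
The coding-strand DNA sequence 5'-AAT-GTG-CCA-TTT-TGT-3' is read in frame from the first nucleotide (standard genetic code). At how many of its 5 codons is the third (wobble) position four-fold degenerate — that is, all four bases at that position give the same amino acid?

2

Codon 1 AAT (Asn): third position 2-fold.
Codon 2 GTG (Val): third position 4-fold.
Codon 3 CCA (Pro): third position 4-fold.
Codon 4 TTT (Phe): third position 2-fold.
Codon 5 TGT (Cys): third position 2-fold.
Four-fold degenerate third positions: 2.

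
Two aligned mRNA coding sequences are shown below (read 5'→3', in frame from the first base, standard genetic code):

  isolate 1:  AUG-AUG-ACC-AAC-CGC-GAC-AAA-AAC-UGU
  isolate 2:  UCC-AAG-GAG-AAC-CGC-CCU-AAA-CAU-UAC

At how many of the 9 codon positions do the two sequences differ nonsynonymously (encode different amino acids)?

6

Codon 1: AUG Met / UCC Ser — nonsynonymous.
Codon 2: AUG Met / AAG Lys — nonsynonymous.
Codon 3: ACC Thr / GAG Glu — nonsynonymous.
Codon 4: AAC Asn / AAC Asn — identical.
Codon 5: CGC Arg / CGC Arg — identical.
Codon 6: GAC Asp / CCU Pro — nonsynonymous.
Codon 7: AAA Lys / AAA Lys — identical.
Codon 8: AAC Asn / CAU His — nonsynonymous.
Codon 9: UGU Cys / UAC Tyr — nonsynonymous.
Nonsynonymous differences: 6.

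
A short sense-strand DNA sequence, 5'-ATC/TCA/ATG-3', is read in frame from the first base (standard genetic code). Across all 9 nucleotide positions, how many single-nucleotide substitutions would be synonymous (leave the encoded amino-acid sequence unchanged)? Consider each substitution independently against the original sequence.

Codon 1 (ATC, Ile): 2 synonymous substitutions.
Codon 2 (TCA, Ser): 3 synonymous substitutions.
Codon 3 (ATG, Met): 0 synonymous substitutions.
Total: 2 + 3 + 0 = 5.

5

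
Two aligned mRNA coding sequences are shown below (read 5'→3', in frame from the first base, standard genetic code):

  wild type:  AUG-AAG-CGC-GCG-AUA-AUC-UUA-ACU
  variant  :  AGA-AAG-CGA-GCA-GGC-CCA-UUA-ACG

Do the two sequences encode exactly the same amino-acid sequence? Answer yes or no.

no

Codon 1: AUG Met / AGA Arg — nonsynonymous.
Codon 2: AAG Lys / AAG Lys — identical.
Codon 3: CGC Arg / CGA Arg — synonymous.
Codon 4: GCG Ala / GCA Ala — synonymous.
Codon 5: AUA Ile / GGC Gly — nonsynonymous.
Codon 6: AUC Ile / CCA Pro — nonsynonymous.
Codon 7: UUA Leu / UUA Leu — identical.
Codon 8: ACU Thr / ACG Thr — synonymous.
Nonsynonymous differences: 3 → different protein.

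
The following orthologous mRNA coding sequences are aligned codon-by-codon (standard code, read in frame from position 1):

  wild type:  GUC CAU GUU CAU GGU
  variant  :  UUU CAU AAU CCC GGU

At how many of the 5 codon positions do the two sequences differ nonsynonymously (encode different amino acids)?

3

Codon 1: GUC Val / UUU Phe — nonsynonymous.
Codon 2: CAU His / CAU His — identical.
Codon 3: GUU Val / AAU Asn — nonsynonymous.
Codon 4: CAU His / CCC Pro — nonsynonymous.
Codon 5: GGU Gly / GGU Gly — identical.
Nonsynonymous differences: 3.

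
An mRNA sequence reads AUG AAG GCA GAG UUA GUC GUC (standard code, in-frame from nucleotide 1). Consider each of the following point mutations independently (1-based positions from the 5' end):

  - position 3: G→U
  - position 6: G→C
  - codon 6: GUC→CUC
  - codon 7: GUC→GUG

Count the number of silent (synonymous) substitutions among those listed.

Codon 1: AUG (Met) → AUU (Ile) — missense.
Codon 2: AAG (Lys) → AAC (Asn) — missense.
Codon 6: GUC (Val) → CUC (Leu) — missense.
Codon 7: GUC (Val) → GUG (Val) — synonymous.
Synonymous: 1 of 4.

1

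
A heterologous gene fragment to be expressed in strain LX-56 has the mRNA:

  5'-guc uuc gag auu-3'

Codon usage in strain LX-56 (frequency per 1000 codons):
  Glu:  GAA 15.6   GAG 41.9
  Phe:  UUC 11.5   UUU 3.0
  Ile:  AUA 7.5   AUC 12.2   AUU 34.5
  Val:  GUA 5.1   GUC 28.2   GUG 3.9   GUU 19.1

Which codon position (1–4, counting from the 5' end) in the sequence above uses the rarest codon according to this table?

Codon 1 GUC (Val): 28.2 per 1000.
Codon 2 UUC (Phe): 11.5 per 1000.
Codon 3 GAG (Glu): 41.9 per 1000.
Codon 4 AUU (Ile): 34.5 per 1000.
Lowest frequency is 11.5 at codon 2.

2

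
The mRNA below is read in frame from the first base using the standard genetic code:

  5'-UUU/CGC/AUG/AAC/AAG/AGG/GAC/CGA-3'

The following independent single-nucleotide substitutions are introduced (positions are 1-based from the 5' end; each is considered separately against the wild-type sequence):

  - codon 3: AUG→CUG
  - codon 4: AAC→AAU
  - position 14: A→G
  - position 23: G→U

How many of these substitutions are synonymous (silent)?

1

Codon 3: AUG (Met) → CUG (Leu) — missense.
Codon 4: AAC (Asn) → AAU (Asn) — synonymous.
Codon 5: AAG (Lys) → AGG (Arg) — missense.
Codon 8: CGA (Arg) → CUA (Leu) — missense.
Synonymous: 1 of 4.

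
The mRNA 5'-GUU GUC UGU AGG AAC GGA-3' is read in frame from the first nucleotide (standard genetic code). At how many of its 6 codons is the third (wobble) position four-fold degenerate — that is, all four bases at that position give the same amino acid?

Codon 1 GUU (Val): third position 4-fold.
Codon 2 GUC (Val): third position 4-fold.
Codon 3 UGU (Cys): third position 2-fold.
Codon 4 AGG (Arg): third position 2-fold.
Codon 5 AAC (Asn): third position 2-fold.
Codon 6 GGA (Gly): third position 4-fold.
Four-fold degenerate third positions: 3.

3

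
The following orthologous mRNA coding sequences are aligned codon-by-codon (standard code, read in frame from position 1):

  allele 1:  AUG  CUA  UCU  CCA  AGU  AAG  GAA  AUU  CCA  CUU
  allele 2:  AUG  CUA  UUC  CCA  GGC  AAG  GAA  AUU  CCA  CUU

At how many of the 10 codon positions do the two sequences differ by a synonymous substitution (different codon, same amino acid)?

0

Codon 1: AUG Met / AUG Met — identical.
Codon 2: CUA Leu / CUA Leu — identical.
Codon 3: UCU Ser / UUC Phe — nonsynonymous.
Codon 4: CCA Pro / CCA Pro — identical.
Codon 5: AGU Ser / GGC Gly — nonsynonymous.
Codon 6: AAG Lys / AAG Lys — identical.
Codon 7: GAA Glu / GAA Glu — identical.
Codon 8: AUU Ile / AUU Ile — identical.
Codon 9: CCA Pro / CCA Pro — identical.
Codon 10: CUU Leu / CUU Leu — identical.
Synonymous differences: 0.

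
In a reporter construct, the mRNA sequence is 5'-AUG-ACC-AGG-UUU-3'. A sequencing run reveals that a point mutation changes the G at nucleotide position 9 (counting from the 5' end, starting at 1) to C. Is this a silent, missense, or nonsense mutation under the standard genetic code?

missense

Position 9 falls in codon 3: AGG → Arg.
After the substitution the codon is AGC → Ser.
Arg ≠ Ser, so this is a missense mutation.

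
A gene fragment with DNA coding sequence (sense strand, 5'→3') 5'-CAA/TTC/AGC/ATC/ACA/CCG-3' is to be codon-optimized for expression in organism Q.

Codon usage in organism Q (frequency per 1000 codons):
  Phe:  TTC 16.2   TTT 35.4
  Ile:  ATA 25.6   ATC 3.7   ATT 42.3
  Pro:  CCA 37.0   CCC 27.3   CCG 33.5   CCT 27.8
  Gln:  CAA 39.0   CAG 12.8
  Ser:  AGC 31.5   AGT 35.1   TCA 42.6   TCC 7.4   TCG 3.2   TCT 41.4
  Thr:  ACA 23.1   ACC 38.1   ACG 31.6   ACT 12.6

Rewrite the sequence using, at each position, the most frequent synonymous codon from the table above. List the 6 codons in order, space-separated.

Codon 1 (Gln): best is CAA at 39.0.
Codon 2 (Phe): best is TTT at 35.4.
Codon 3 (Ser): best is TCA at 42.6.
Codon 4 (Ile): best is ATT at 42.3.
Codon 5 (Thr): best is ACC at 38.1.
Codon 6 (Pro): best is CCA at 37.0.

CAA TTT TCA ATT ACC CCA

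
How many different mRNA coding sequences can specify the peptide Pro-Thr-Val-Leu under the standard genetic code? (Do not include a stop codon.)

Pro: 4 codons.
Thr: 4 codons.
Val: 4 codons.
Leu: 6 codons.
4 × 4 × 4 × 6 = 384.

384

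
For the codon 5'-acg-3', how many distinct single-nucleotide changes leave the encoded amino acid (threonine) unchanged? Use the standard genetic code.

Position 1: none → 0 synonymous.
Position 2: none → 0 synonymous.
Position 3: ACT, ACC, ACA → 3 synonymous.
Total: 0 + 0 + 3 = 3.

3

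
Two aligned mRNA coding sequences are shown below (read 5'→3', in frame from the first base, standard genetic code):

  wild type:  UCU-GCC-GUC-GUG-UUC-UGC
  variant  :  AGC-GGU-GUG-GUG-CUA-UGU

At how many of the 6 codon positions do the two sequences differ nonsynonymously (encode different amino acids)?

Codon 1: UCU Ser / AGC Ser — synonymous.
Codon 2: GCC Ala / GGU Gly — nonsynonymous.
Codon 3: GUC Val / GUG Val — synonymous.
Codon 4: GUG Val / GUG Val — identical.
Codon 5: UUC Phe / CUA Leu — nonsynonymous.
Codon 6: UGC Cys / UGU Cys — synonymous.
Nonsynonymous differences: 2.

2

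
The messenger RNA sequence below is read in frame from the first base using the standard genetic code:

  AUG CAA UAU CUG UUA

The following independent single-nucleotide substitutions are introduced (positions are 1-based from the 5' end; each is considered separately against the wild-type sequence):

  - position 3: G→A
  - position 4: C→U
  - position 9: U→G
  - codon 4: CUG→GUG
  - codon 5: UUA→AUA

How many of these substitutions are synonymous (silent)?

0

Codon 1: AUG (Met) → AUA (Ile) — missense.
Codon 2: CAA (Gln) → UAA (Stop) — nonsense.
Codon 3: UAU (Tyr) → UAG (Stop) — nonsense.
Codon 4: CUG (Leu) → GUG (Val) — missense.
Codon 5: UUA (Leu) → AUA (Ile) — missense.
Synonymous: 0 of 5.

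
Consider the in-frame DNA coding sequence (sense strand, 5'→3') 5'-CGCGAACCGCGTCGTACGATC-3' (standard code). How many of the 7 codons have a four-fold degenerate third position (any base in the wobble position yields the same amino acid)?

5

Codon 1 CGC (Arg): third position 4-fold.
Codon 2 GAA (Glu): third position 2-fold.
Codon 3 CCG (Pro): third position 4-fold.
Codon 4 CGT (Arg): third position 4-fold.
Codon 5 CGT (Arg): third position 4-fold.
Codon 6 ACG (Thr): third position 4-fold.
Codon 7 ATC (Ile): third position 3-fold.
Four-fold degenerate third positions: 5.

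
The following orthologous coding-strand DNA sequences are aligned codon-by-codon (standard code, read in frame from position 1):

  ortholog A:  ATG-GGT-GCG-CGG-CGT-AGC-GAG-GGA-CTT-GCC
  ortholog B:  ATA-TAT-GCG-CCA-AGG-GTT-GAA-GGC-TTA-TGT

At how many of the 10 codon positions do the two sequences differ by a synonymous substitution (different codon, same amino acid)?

4

Codon 1: ATG Met / ATA Ile — nonsynonymous.
Codon 2: GGT Gly / TAT Tyr — nonsynonymous.
Codon 3: GCG Ala / GCG Ala — identical.
Codon 4: CGG Arg / CCA Pro — nonsynonymous.
Codon 5: CGT Arg / AGG Arg — synonymous.
Codon 6: AGC Ser / GTT Val — nonsynonymous.
Codon 7: GAG Glu / GAA Glu — synonymous.
Codon 8: GGA Gly / GGC Gly — synonymous.
Codon 9: CTT Leu / TTA Leu — synonymous.
Codon 10: GCC Ala / TGT Cys — nonsynonymous.
Synonymous differences: 4.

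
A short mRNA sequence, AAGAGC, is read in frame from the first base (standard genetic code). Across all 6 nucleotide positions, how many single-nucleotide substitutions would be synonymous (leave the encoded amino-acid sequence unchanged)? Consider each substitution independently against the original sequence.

2

Codon 1 (AAG, Lys): 1 synonymous substitution.
Codon 2 (AGC, Ser): 1 synonymous substitution.
Total: 1 + 1 = 2.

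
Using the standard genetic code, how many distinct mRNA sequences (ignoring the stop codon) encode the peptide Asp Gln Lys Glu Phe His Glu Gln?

Asp: 2 codons.
Gln: 2 codons.
Lys: 2 codons.
Glu: 2 codons.
Phe: 2 codons.
His: 2 codons.
Glu: 2 codons.
Gln: 2 codons.
2 × 2 × 2 × 2 × 2 × 2 × 2 × 2 = 256.

256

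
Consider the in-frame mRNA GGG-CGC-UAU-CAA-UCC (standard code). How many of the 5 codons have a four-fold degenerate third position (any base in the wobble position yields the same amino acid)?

3

Codon 1 GGG (Gly): third position 4-fold.
Codon 2 CGC (Arg): third position 4-fold.
Codon 3 UAU (Tyr): third position 2-fold.
Codon 4 CAA (Gln): third position 2-fold.
Codon 5 UCC (Ser): third position 4-fold.
Four-fold degenerate third positions: 3.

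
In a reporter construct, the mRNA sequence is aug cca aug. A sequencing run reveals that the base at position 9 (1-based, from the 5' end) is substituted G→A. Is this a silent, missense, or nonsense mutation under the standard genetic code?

missense

Position 9 falls in codon 3: AUG → Met.
After the substitution the codon is AUA → Ile.
Met ≠ Ile, so this is a missense mutation.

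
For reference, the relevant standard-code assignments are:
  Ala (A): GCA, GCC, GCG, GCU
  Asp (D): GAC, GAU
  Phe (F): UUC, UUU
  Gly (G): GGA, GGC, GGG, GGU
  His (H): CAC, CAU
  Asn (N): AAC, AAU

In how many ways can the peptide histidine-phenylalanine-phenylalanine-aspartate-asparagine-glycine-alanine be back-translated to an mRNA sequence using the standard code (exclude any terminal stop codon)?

His: 2 codons.
Phe: 2 codons.
Phe: 2 codons.
Asp: 2 codons.
Asn: 2 codons.
Gly: 4 codons.
Ala: 4 codons.
2 × 2 × 2 × 2 × 2 × 4 × 4 = 512.

512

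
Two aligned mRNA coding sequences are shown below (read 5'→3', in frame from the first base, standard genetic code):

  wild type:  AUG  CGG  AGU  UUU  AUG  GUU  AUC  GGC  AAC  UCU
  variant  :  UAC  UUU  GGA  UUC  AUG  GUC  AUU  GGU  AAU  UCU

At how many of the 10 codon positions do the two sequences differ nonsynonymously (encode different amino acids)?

Codon 1: AUG Met / UAC Tyr — nonsynonymous.
Codon 2: CGG Arg / UUU Phe — nonsynonymous.
Codon 3: AGU Ser / GGA Gly — nonsynonymous.
Codon 4: UUU Phe / UUC Phe — synonymous.
Codon 5: AUG Met / AUG Met — identical.
Codon 6: GUU Val / GUC Val — synonymous.
Codon 7: AUC Ile / AUU Ile — synonymous.
Codon 8: GGC Gly / GGU Gly — synonymous.
Codon 9: AAC Asn / AAU Asn — synonymous.
Codon 10: UCU Ser / UCU Ser — identical.
Nonsynonymous differences: 3.

3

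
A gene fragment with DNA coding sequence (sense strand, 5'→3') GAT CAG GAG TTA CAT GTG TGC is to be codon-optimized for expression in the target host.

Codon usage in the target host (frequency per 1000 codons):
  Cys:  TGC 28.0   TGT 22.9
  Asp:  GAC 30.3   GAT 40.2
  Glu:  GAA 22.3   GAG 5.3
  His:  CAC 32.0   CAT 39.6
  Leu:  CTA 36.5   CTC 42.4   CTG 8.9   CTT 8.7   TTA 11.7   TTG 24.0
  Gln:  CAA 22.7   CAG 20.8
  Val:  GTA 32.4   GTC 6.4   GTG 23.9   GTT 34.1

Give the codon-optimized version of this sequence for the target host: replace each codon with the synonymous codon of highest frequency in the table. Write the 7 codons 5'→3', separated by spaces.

Codon 1 (Asp): best is GAT at 40.2.
Codon 2 (Gln): best is CAA at 22.7.
Codon 3 (Glu): best is GAA at 22.3.
Codon 4 (Leu): best is CTC at 42.4.
Codon 5 (His): best is CAT at 39.6.
Codon 6 (Val): best is GTT at 34.1.
Codon 7 (Cys): best is TGC at 28.0.

GAT CAA GAA CTC CAT GTT TGC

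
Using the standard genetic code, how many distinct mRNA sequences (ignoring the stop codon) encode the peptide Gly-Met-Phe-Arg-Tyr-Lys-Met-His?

384

Gly: 4 codons.
Met: 1 codon.
Phe: 2 codons.
Arg: 6 codons.
Tyr: 2 codons.
Lys: 2 codons.
Met: 1 codon.
His: 2 codons.
4 × 1 × 2 × 6 × 2 × 2 × 1 × 2 = 384.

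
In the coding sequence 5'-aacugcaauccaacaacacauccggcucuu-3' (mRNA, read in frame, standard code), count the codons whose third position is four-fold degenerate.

Codon 1 AAC (Asn): third position 2-fold.
Codon 2 UGC (Cys): third position 2-fold.
Codon 3 AAU (Asn): third position 2-fold.
Codon 4 CCA (Pro): third position 4-fold.
Codon 5 ACA (Thr): third position 4-fold.
Codon 6 ACA (Thr): third position 4-fold.
Codon 7 CAU (His): third position 2-fold.
Codon 8 CCG (Pro): third position 4-fold.
Codon 9 GCU (Ala): third position 4-fold.
Codon 10 CUU (Leu): third position 4-fold.
Four-fold degenerate third positions: 6.

6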